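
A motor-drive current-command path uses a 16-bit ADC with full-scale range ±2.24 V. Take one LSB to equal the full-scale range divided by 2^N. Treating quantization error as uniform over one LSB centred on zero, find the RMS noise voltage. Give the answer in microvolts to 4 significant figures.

19.73 µV

Span: 2.24 V − (-2.24 V) = 4.48 V.
LSB = 4.48 V ÷ 2^16 = 4.48/65536 V = 68.3594 µV.
σ_q = LSB/√12 = 68.3594 µV/3.4641 = 19.73 µV.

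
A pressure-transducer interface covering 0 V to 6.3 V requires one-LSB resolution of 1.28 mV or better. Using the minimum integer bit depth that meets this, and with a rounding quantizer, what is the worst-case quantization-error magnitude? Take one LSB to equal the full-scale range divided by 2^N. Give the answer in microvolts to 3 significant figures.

Range is 6.3 V.
Required number of levels: 6.3/1.28 mV = 4921.9; smallest N with 2^N ≥ that is 13.
LSB = 6.3 V ÷ 2^13 = 6.3/8192 V = 0.76904 mV.
|e|_max = LSB/2 = 385 µV.

385 µV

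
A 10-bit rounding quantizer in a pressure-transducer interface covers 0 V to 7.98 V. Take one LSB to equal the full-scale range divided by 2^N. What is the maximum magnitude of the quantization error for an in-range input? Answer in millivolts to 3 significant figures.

3.90 mV

Span = 7.98 V.
LSB = 7.98 V / 2^10 = 7.7930 mV.
|e|_max = LSB/2 = 3.90 mV.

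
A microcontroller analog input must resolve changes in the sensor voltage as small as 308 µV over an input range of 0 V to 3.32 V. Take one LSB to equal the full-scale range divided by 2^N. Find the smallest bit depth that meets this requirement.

Full-scale range = 3.32 V.
3.32 V / 308 µV = 10780. Since 2^13 = 8192 and 2^14 = 16384, N = 14.

14 bits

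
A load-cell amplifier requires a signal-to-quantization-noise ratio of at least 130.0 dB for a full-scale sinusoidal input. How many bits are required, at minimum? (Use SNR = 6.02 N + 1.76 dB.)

22 bits

N ≥ (130.0 − 1.76)/6.02 = 21.302 → N_min = 22.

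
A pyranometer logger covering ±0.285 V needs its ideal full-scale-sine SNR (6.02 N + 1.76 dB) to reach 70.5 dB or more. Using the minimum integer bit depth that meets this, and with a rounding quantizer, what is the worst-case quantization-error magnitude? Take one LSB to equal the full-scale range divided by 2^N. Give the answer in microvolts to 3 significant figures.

The full-scale span is 0.285 − (-0.285) = 0.57 V.
6.02 N + 1.76 ≥ 70.5 gives N ≥ 11.419, so the minimum integer is 12.
LSB = 0.57 V ÷ 2^12 = 0.57/4096 V = 139.16 µV.
|e|_max = LSB/2 = 69.6 µV.

69.6 µV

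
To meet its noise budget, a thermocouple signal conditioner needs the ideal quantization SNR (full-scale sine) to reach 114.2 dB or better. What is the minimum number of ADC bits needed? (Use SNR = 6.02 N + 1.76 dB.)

19 bits

Solving 6.02 N ≥ 114.2 − 1.76: N ≥ 18.678. Round up → N = 19.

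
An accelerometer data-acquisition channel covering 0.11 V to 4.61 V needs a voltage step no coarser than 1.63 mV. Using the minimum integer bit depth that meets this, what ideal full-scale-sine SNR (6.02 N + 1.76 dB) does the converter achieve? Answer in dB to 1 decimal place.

Range = 4.61 − (0.11) = 4.5 V.
Required number of levels: 4.5/1.63 mV = 2760.7; smallest N with 2^N ≥ that is 12.
6.02(12) + 1.76 = 74.00 dB.

74.0 dB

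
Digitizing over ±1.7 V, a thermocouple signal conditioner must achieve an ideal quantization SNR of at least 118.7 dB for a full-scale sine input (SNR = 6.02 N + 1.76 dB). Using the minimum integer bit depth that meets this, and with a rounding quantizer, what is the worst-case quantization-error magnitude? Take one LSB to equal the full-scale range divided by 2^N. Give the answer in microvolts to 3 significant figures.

1.62 µV

The full-scale span is 1.7 − (-1.7) = 3.4 V.
N ≥ (118.7 − 1.76)/6.02 = 19.425 → N_min = 20.
LSB = 3.4 V / 2^20 = 3.2425 µV.
Half an LSB is 1.62 µV.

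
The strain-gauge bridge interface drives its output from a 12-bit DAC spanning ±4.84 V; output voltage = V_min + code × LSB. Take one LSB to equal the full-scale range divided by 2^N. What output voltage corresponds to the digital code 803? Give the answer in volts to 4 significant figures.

-2.942 V

Full-scale range = 4.84 V − (-4.84 V) = 9.68 V. LSB = 9.68 V / 2^12.
V_out = -4.84 + 803 × (9.68/4096) V
      = -4.84 V + 1.89771 V = -2.94229 V.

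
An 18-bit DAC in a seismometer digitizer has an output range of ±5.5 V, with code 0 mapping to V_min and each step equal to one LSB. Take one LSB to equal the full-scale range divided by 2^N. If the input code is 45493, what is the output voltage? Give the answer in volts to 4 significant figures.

Range = 5.5 − (-5.5) = 11 V. LSB = 11 V / 2^18.
Output = V_min + (45493/262144) × range = -5.5 + 0.173542 × 11 V
      = -5.5 + 1.90896 = -3.59104 V.

-3.591 V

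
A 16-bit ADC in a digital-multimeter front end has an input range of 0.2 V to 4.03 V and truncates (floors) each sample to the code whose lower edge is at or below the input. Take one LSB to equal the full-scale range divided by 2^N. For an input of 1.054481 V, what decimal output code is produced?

Full-scale range = 4.03 V − (0.2 V) = 3.83 V. LSB = 3.83 V / 2^16 ≈ 58.44 µV.
V_in − V_min = 1.054481 − (0.2) = 0.854481 V.
Divide by LSB: 0.854481 × 65536/3.83 = 14621.2185.
Truncating gives code 14621.

14621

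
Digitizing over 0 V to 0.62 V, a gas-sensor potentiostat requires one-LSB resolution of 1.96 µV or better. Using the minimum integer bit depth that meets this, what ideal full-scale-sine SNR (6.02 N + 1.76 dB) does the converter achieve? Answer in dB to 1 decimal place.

Span = 0.62 V.
Levels needed ≥ 0.62/1.96 µV = 316300. 2^19 = 524288 suffices, so N_min = 19.
SNR = 6.02 × 19 + 1.76 = 116.14 dB.

116.1 dB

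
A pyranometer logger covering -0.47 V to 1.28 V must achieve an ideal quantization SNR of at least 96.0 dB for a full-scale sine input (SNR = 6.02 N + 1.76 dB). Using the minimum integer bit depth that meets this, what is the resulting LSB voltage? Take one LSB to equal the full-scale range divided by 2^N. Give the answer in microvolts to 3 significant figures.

Full-scale range = 1.28 V − (-0.47 V) = 1.75 V.
Required N = ⌈(96.0 − 1.76)/6.02⌉ = ⌈15.654⌉ = 16.
LSB = 1.75 V / 2^16 = 26.7 µV.

26.7 µV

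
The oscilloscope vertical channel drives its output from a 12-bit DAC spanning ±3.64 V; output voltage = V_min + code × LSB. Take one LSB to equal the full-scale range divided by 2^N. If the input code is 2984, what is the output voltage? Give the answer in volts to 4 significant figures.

1.664 V

Full-scale range = 3.64 V − (-3.64 V) = 7.28 V. LSB = 7.28 V / 2^12.
Output = V_min + (2984/4096) × range = -3.64 + 0.728516 × 7.28 V
      = -3.64 V + 5.30359 V = 1.66359 V.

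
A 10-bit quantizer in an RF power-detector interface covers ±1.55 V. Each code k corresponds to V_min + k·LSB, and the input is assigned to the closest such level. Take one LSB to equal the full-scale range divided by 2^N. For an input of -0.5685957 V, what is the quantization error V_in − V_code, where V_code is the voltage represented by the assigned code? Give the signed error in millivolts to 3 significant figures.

+0.545 mV

The full-scale span is 1.55 − (-1.55) = 3.1 V. LSB = 3.1 V / 2^10 ≈ 3.027 mV.
(-0.5685957 − (-1.55)) / LSB = 0.9814043 × 1024/3.1 = 324.1800. Nearest integer: k = 324.
V_code = -1.55 + (324/1024) × 3.1 = -0.5691406250 V.
V_in − V_code = -0.5685957 − (-0.5691406250) = +0.545 mV.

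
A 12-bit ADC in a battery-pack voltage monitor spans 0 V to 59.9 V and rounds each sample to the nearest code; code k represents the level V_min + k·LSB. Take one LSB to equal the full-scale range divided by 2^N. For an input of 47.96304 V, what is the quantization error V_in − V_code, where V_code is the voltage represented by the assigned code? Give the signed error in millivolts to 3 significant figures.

−3.76 mV

V_FS = 59.9 V. LSB = 59.9 V / 2^12 ≈ 14.62 mV.
(V_in − V_min)/LSB = (47.96304 − (0)) × 4096/59.9 = 3279.7431 → nearest code k = 3280.
V_code = 0 + (3280/4096) × 59.9 = 47.96679688 V.
Error = V_in − V_code = 47.96304 − (47.96679688) = −3.76 mV.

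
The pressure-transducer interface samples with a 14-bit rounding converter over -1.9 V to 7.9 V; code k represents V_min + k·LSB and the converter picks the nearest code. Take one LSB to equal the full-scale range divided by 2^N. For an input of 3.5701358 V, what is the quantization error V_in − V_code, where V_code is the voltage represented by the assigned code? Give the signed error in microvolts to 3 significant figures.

Span: 7.9 V − (-1.9 V) = 9.8 V. LSB = 9.8 V / 2^14 ≈ 0.5981 mV.
(V_in − V_min)/LSB = (3.5701358 − (-1.9)) × 16384/9.8 = 9145.1740 → nearest code k = 9145.
Reconstructed level: -1.9 + 9145 × 9.8/16384 V = 3.5700317383 V.
e = 3.5701358 − (3.5700317383) = +104 µV.

+104 µV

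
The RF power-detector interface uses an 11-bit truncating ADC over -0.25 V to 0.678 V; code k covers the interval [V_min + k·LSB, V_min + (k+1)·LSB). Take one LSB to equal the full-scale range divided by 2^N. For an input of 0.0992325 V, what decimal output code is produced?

770

The full-scale span is 0.678 − (-0.25) = 0.928 V. LSB = 0.928 V / 2^11 ≈ 453.1 µV.
code = ⌊(V_in − V_min)/LSB⌋ = ⌊(V_in − V_min) × 2^11 / range⌋
     = ⌊(0.0992325 − (-0.25)) × 2048 / 0.928⌋ = ⌊0.3492325 × 2048/0.928⌋
     = ⌊770.720⌋ = 770.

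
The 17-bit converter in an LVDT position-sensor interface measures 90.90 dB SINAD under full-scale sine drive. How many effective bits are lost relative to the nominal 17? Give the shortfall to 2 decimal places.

Effective bits = (90.90 − 1.76)/6.02 = 14.8073.
Shortfall = 17 − 14.8073 = 2.1927 bits.

2.19 bits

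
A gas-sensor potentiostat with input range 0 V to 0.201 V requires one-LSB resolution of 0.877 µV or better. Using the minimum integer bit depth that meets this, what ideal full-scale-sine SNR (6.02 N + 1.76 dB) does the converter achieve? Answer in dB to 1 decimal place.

Range is 0.201 V.
Required number of levels: 0.201/0.877 µV = 229190; smallest N with 2^N ≥ that is 18.
6.02(18) + 1.76 = 110.12 dB.

110.1 dB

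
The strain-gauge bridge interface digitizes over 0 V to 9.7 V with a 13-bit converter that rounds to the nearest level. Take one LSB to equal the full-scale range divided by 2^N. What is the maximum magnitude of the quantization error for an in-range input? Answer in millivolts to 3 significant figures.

V_FS = 9.7 V.
LSB = 9.7 V ÷ 2^13 = 9.7/8192 V = 1.1841 mV.
|e|_max = LSB/2 = 0.592 mV.

0.592 mV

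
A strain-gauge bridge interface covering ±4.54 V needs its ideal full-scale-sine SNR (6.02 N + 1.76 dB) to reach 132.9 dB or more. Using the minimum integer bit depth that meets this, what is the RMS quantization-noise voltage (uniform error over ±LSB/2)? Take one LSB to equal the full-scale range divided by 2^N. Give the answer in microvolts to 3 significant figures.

0.625 µV

Span: 4.54 V − (-4.54 V) = 9.08 V.
Solving 6.02 N ≥ 132.9 − 1.76: N ≥ 21.784. Round up → N = 22.
One LSB is 9.08 V / 4194304 = 2.1648 µV.
V_rms = LSB/√12 = 0.625 µV.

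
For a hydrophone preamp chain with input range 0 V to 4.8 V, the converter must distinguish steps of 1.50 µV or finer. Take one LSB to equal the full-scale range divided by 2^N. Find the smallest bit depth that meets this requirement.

Range is 4.8 V.
4.8 V / 1.50 µV = 3.200e6. Since 2^21 = 2097152 and 2^22 = 4194304, N = 22.

22 bits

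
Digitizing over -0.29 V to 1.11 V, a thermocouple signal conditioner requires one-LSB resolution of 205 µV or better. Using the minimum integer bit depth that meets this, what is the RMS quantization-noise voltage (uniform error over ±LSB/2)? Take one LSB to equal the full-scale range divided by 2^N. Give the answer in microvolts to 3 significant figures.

49.3 µV

The full-scale span is 1.11 − (-0.29) = 1.4 V.
Levels needed ≥ 1.4/205 µV = 6829. 2^13 = 8192 suffices, so N_min = 13.
LSB = 1.4 V / 2^13 = 170.90 µV.
σ_q = LSB/√12 = 170.90 µV/3.4641 = 49.3 µV.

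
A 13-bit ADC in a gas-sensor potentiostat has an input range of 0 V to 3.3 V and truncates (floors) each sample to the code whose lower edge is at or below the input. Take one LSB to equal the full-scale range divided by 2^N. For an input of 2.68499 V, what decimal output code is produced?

6665

V_FS = 3.3 V. LSB = 3.3 V / 2^13 ≈ 402.8 µV.
code = ⌊(V_in − V_min)/LSB⌋ = ⌊(V_in − V_min) × 2^13 / range⌋
     = ⌊(2.68499 − (0)) × 8192 / 3.3⌋ = ⌊2.68499 × 8192/3.3⌋
     = ⌊6665.284⌋ = 6665.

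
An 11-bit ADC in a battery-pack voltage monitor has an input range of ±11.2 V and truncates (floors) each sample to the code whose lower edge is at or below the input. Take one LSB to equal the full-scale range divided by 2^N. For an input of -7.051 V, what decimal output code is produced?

Span: 11.2 V − (-11.2 V) = 22.4 V. LSB = 22.4 V / 2^11 ≈ 10.94 mV.
V_in − V_min = -7.051 − (-11.2) = 4.149 V.
Divide by LSB: 4.149 × 2048/22.4 = 379.3371.
Truncating gives code 379.

379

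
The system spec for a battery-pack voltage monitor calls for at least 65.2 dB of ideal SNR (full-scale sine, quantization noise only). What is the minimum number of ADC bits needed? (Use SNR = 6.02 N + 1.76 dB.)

Required N = ⌈(65.2 − 1.76)/6.02⌉ = ⌈10.538⌉ = 11.

11 bits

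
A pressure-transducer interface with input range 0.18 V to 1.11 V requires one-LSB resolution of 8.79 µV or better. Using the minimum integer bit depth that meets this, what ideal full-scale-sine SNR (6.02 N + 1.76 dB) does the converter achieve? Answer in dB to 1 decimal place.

The full-scale span is 1.11 − (0.18) = 0.93 V.
Need 2^N ≥ 0.93 V / 8.79 µV = 105800 → N_min = 17.
Ideal SNR at N = 17: 6.02·17 + 1.76 = 104.1 dB.

104.1 dB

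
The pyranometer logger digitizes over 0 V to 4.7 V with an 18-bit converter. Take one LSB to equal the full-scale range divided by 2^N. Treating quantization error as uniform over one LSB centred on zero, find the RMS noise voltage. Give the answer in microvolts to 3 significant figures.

Span = 4.7 V.
Step size = 4.7/262144 V = 17.929 µV.
σ_q = LSB/√12 = 17.929 µV/3.4641 = 5.18 µV.

5.18 µV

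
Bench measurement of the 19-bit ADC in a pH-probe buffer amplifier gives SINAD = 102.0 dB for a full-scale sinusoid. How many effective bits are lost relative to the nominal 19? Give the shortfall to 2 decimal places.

2.35 bits

ENOB = (SINAD − 1.76)/6.02 = (102.0 − 1.76)/6.02 = 16.6512 bits.
19 − 16.6512 = 2.35 bits below nominal.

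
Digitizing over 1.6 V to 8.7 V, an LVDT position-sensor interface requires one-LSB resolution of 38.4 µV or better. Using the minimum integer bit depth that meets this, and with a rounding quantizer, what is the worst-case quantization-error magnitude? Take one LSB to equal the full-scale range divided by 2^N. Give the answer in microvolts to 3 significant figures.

13.5 µV

The full-scale span is 8.7 − (1.6) = 7.1 V.
7.1 V / 38.4 µV = 184900. Since 2^17 = 131072 and 2^18 = 262144, N = 18.
Step size = 7.1/262144 V = 27.084 µV.
Max error for round-to-nearest is LSB/2 = 13.5 µV.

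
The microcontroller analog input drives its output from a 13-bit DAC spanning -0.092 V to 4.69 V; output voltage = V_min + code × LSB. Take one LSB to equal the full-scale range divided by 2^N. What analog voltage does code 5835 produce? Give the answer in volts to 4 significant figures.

The full-scale span is 4.69 − (-0.092) = 4.782 V. LSB = 4.782 V / 2^13.
V_out = V_min + code × LSB = -0.092 V + 5835 × 4.782 V / 8192
      = -0.092 + 3.40612 = 3.31412 V.

3.314 V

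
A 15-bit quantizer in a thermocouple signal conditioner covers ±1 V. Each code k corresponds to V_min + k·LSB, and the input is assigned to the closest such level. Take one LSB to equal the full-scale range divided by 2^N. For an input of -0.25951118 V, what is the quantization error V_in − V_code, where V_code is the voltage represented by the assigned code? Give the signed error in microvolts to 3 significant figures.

Span: 1 V − (-1 V) = 2 V. LSB = 2 V / 2^15 ≈ 61.04 µV.
Position in LSBs: (-0.25951118 − (-1)) × 32768/2 = 12132.1688; rounding gives k = 12132.
Reconstructed level: -1 + 12132 × 2/32768 V = -0.25952148438 V.
e = -0.25951118 − (-0.25952148438) = +10.3 µV.

+10.3 µV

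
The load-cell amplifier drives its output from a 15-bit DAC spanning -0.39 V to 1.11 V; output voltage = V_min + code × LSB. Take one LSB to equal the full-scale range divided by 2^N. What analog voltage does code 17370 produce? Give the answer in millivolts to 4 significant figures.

405.1 mV

Range = 1.11 − (-0.39) = 1.5 V. LSB = 1.5 V / 2^15.
V_out = -0.39 + 17370 × (1.5/32768) V
      = -0.39 V + 0.795135 V = 0.405135 V.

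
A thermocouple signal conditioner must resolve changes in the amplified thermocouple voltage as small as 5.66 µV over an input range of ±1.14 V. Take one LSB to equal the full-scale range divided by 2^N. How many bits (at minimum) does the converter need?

19 bits

Full-scale range = 1.14 V − (-1.14 V) = 2.28 V.
Levels needed ≥ 2.28/5.66 µV = 402800. 2^19 = 524288 suffices, so N_min = 19.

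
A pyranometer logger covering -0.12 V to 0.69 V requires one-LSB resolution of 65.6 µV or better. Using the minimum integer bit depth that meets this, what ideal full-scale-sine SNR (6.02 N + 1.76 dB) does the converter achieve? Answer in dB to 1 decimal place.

86.0 dB

Range = 0.69 − (-0.12) = 0.81 V.
0.81 V / 65.6 µV = 12350. Since 2^13 = 8192 and 2^14 = 16384, N = 14.
6.02(14) + 1.76 = 86.04 dB.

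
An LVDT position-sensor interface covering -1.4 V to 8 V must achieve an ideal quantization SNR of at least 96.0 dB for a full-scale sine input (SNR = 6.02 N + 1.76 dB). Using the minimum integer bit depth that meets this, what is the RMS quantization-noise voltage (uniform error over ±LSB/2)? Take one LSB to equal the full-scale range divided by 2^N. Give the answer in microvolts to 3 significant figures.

Span: 8 V − (-1.4 V) = 9.4 V.
Solving 6.02 N ≥ 96.0 − 1.76: N ≥ 15.654. Round up → N = 16.
LSB = 9.4 V / 2^16 = 143.43 µV.
V_rms = LSB/√12 = 41.4 µV.

41.4 µV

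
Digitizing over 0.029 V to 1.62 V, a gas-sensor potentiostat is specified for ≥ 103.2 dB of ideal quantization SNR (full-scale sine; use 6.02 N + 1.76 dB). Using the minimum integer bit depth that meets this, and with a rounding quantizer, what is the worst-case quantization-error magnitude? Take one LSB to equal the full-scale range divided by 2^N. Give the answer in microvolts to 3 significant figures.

Full-scale range = 1.62 V − (0.029 V) = 1.591 V.
Solving 6.02 N ≥ 103.2 − 1.76: N ≥ 16.850. Round up → N = 17.
LSB = 1.591 V ÷ 2^17 = 1.591/131072 V = 12.138 µV.
|e|_max = LSB/2 = 6.07 µV.

6.07 µV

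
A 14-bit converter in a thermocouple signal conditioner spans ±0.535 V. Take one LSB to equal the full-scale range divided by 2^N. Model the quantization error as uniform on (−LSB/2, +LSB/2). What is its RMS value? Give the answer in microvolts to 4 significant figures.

18.85 µV

Span: 0.535 V − (-0.535 V) = 1.07 V.
LSB = 1.07 V ÷ 2^14 = 1.07/16384 V = 65.3076 µV.
RMS of a uniform error over width LSB is LSB/√12 = 18.85 µV.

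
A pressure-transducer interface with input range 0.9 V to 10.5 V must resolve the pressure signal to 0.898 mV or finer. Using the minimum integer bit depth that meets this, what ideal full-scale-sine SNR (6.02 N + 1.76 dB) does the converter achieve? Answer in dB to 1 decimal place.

86.0 dB

The full-scale span is 10.5 − (0.9) = 9.6 V.
Need 2^N ≥ 9.6 V / 0.898 mV = 10690 → N_min = 14.
SNR = 6.02 × 14 + 1.76 = 86.04 dB.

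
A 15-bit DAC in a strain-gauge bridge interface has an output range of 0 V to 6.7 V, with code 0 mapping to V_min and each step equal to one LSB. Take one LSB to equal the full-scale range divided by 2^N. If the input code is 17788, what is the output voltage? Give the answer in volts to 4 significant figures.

3.637 V

Range is 6.7 V. LSB = 6.7 V / 2^15.
Output = V_min + (17788/32768) × range = 0 + 0.542847 × 6.7 V
      = 0 + 3.63707 = 3.63707 V.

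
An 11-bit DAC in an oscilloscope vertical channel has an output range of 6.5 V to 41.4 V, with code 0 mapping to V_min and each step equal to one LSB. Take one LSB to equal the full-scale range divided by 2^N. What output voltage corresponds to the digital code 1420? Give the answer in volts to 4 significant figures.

30.70 V

Span: 41.4 V − (6.5 V) = 34.9 V. LSB = 34.9 V / 2^11.
V_out = V_min + code × LSB = 6.5 V + 1420 × 34.9 V / 2048
      = 6.5 + 24.1982 = 30.6982 V.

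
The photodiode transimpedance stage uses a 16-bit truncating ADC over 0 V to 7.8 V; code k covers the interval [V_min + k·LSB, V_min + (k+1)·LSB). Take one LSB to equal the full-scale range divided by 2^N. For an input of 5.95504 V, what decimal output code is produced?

50034

Range is 7.8 V. LSB = 7.8 V / 2^16 ≈ 119.0 µV.
(V_in − V_min) × 2^16/range = (5.95504 − (0)) × 65536/7.8 = 50034.551.
Floor → code = 50034.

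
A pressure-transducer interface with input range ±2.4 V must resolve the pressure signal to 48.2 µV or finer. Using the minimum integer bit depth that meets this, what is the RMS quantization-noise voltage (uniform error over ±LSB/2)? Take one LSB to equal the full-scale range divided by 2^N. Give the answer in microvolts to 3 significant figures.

Full-scale range = 2.4 V − (-2.4 V) = 4.8 V.
Levels needed ≥ 4.8/48.2 µV = 99590. 2^17 = 131072 suffices, so N_min = 17.
Step size = 4.8/131072 V = 36.621 µV.
RMS noise = LSB/√12 = 10.6 µV.

10.6 µV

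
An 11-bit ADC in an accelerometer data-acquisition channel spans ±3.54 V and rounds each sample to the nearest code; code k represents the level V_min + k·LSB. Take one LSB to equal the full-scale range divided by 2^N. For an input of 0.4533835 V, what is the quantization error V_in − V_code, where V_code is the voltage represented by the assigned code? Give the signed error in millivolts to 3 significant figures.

+0.512 mV

Range = 3.54 − (-3.54) = 7.08 V. LSB = 7.08 V / 2^11 ≈ 3.457 mV.
(0.4533835 − (-3.54)) / LSB = 3.9933835 × 2048/7.08 = 1155.1482. Nearest integer: k = 1155.
V_code = -3.54 + (1155/2048) × 7.08 = 0.4528710938 V.
e = 0.4533835 − (0.4528710938) = +0.512 mV.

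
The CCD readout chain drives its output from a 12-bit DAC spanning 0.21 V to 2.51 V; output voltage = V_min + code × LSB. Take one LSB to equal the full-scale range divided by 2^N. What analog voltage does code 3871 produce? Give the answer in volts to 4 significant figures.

2.384 V

Span: 2.51 V − (0.21 V) = 2.3 V. LSB = 2.3 V / 2^12.
Output = V_min + (3871/4096) × range = 0.21 + 0.945068 × 2.3 V
      = 0.21 + 2.17366 = 2.38366 V.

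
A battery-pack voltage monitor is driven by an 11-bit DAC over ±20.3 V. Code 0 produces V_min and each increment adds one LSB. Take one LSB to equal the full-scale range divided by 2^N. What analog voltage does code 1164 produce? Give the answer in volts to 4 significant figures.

The full-scale span is 20.3 − (-20.3) = 40.6 V. LSB = 40.6 V / 2^11.
V_out = -20.3 + 1164 × (40.6/2048) V
      = -20.3 + 23.0754 = 2.77539 V.

2.775 V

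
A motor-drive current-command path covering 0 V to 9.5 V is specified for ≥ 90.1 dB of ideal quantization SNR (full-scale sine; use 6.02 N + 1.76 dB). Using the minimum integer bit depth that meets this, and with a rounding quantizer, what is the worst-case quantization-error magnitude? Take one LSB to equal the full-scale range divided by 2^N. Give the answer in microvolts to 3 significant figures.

145 µV

Span = 9.5 V.
Required N = ⌈(90.1 − 1.76)/6.02⌉ = ⌈14.674⌉ = 15.
Step size = 9.5/32768 V = 289.92 µV.
Half an LSB is 145 µV.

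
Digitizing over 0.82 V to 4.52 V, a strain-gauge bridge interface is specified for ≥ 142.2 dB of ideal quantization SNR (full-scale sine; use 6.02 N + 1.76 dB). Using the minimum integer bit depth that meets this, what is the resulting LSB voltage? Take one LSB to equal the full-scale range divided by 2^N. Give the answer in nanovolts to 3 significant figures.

221 nV

The full-scale span is 4.52 − (0.82) = 3.7 V.
N ≥ (142.2 − 1.76)/6.02 = 23.329 → N_min = 24.
LSB = 3.7 V / 2^24 = 221 nV.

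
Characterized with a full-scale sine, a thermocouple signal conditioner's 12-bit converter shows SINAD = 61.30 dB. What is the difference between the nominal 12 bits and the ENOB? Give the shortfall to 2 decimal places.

2.11 bits

Effective bits = (61.30 − 1.76)/6.02 = 9.8904.
Shortfall = 12 − 9.8904 = 2.1096 bits.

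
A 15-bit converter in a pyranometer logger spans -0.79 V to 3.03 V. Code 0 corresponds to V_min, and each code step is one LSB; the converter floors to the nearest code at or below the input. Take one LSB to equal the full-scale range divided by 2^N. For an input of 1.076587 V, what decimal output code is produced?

16011

Full-scale range = 3.03 V − (-0.79 V) = 3.82 V. LSB = 3.82 V / 2^15 ≈ 116.6 µV.
code = ⌊(V_in − V_min)/LSB⌋ = ⌊(V_in − V_min) × 2^15 / range⌋
     = ⌊(1.076587 − (-0.79)) × 32768 / 3.82⌋ = ⌊1.866587 × 32768/3.82⌋
     = ⌊16011.603⌋ = 16011.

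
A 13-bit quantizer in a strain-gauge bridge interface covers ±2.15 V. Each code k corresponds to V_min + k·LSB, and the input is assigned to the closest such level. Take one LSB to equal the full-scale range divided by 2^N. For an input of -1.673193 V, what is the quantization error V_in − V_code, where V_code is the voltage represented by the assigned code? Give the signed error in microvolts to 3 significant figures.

Span: 2.15 V − (-2.15 V) = 4.3 V. LSB = 4.3 V / 2^13 ≈ 0.5249 mV.
(-1.673193 − (-2.15)) / LSB = 0.476807 × 8192/4.3 = 908.3728. Nearest integer: k = 908.
Reconstructed level: -2.15 + 908 × 4.3/8192 V = -1.673388672 V.
V_in − V_code = -1.673193 − (-1.673388672) = +196 µV.

+196 µV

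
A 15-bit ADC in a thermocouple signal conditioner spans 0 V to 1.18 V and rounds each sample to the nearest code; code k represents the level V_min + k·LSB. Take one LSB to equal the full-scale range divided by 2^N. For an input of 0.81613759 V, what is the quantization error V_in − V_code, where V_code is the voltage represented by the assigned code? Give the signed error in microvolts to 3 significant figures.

−9.87 µV

V_FS = 1.18 V. LSB = 1.18 V / 2^15 ≈ 36.01 µV.
(V_in − V_min)/LSB = (0.81613759 − (0)) × 32768/1.18 = 22663.7259 → nearest code k = 22664.
V_code = V_min + k × range/2^15 = 0 + 22664 × 1.18/32768 = 0.81614746094 V.
Error = V_in − V_code = 0.81613759 − (0.81614746094) = −9.87 µV.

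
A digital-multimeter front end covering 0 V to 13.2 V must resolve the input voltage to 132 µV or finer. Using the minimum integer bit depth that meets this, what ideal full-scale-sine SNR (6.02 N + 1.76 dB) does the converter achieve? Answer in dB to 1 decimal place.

V_FS = 13.2 V.
13.2 V / 132 µV = 100000. Since 2^16 = 65536 and 2^17 = 131072, N = 17.
SNR = 6.02 × 17 + 1.76 = 104.10 dB.

104.1 dB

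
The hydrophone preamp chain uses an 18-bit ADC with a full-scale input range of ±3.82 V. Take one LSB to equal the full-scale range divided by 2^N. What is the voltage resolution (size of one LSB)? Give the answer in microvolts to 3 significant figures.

29.1 µV

Full-scale range = 3.82 V − (-3.82 V) = 7.64 V.
Number of codes = 2^18 = 262144.
One LSB is 7.64 V / 262144 = 29.1 µV.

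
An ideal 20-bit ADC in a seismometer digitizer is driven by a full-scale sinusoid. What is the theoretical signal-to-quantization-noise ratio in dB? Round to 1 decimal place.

122.2 dB

Ideal quantization SNR: 6.02 × 20 + 1.76 dB = 122.2 dB.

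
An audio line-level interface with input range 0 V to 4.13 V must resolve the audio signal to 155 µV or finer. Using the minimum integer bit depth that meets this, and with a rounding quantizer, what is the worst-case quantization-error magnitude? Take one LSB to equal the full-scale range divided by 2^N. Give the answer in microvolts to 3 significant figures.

63.0 µV

V_FS = 4.13 V.
Required number of levels: 4.13/155 µV = 26645; smallest N with 2^N ≥ that is 15.
LSB = 4.13 V / 2^15 = 126.04 µV.
|e|_max = LSB/2 = 63.0 µV.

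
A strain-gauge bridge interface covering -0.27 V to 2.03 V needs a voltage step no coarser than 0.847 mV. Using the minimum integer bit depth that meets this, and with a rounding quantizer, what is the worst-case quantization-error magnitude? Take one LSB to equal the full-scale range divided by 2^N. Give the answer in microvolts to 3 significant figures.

Span: 2.03 V − (-0.27 V) = 2.3 V.
2.3 V / 0.847 mV = 2715. Since 2^11 = 2048 and 2^12 = 4096, N = 12.
Step size = 2.3/4096 V = 0.56152 mV.
Max error for round-to-nearest is LSB/2 = 281 µV.

281 µV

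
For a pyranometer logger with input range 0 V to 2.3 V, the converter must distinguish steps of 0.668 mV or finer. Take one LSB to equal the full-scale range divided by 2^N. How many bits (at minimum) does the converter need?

12 bits

Full-scale range = 2.3 V.
Required number of levels: 2.3/0.668 mV = 3443.1; smallest N with 2^N ≥ that is 12.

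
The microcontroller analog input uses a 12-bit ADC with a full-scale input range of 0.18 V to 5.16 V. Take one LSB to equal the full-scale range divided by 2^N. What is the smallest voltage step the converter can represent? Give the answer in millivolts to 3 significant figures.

1.22 mV

Span: 5.16 V − (0.18 V) = 4.98 V.
2^12 = 4096 levels.
Step size = 4.98/4096 V = 1.22 mV.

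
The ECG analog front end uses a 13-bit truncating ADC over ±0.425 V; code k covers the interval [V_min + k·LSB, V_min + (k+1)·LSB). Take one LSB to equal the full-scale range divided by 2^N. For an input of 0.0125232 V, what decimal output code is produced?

Full-scale range = 0.425 V − (-0.425 V) = 0.85 V. LSB = 0.85 V / 2^13 ≈ 103.8 µV.
code = ⌊(V_in − V_min)/LSB⌋ = ⌊(V_in − V_min) × 2^13 / range⌋
     = ⌊(0.0125232 − (-0.425)) × 8192 / 0.85⌋ = ⌊0.4375232 × 8192/0.85⌋
     = ⌊4216.694⌋ = 4216.

4216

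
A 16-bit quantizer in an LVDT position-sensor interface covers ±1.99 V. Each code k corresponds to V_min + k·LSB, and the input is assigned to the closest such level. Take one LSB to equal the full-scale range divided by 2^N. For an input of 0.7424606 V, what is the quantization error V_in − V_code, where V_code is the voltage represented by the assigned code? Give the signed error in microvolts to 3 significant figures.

Full-scale range = 1.99 V − (-1.99 V) = 3.98 V. LSB = 3.98 V / 2^16 ≈ 60.73 µV.
Position in LSBs: (0.7424606 − (-1.99)) × 65536/3.98 = 44993.6025; rounding gives k = 44994.
V_code = V_min + k × range/2^16 = -1.99 + 44994 × 3.98/65536 = 0.74248474121 V.
V_in − V_code = 0.7424606 − (0.74248474121) = −24.1 µV.

−24.1 µV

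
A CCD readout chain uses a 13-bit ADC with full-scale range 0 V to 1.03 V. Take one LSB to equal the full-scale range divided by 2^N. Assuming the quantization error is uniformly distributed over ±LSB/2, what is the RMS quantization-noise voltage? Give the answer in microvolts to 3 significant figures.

36.3 µV

Range is 1.03 V.
Step size = 1.03/8192 V = 125.73 µV.
For a uniform distribution on [−LSB/2, +LSB/2], V_rms = LSB/√12 = 125.73 µV/3.4641 = 36.3 µV.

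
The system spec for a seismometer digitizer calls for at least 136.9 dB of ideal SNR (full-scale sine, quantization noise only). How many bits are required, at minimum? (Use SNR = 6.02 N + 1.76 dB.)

23 bits

N ≥ (136.9 − 1.76)/6.02 = 22.449 → N_min = 23.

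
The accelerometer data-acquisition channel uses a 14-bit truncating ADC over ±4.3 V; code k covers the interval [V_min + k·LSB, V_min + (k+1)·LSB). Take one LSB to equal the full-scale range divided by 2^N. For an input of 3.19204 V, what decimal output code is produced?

Span: 4.3 V − (-4.3 V) = 8.6 V. LSB = 8.6 V / 2^14 ≈ 0.5249 mV.
code = ⌊(V_in − V_min)/LSB⌋ = ⌊(V_in − V_min) × 2^14 / range⌋
     = ⌊(3.19204 − (-4.3)) × 16384 / 8.6⌋ = ⌊7.49204 × 16384/8.6⌋
     = ⌊14273.207⌋ = 14273.

14273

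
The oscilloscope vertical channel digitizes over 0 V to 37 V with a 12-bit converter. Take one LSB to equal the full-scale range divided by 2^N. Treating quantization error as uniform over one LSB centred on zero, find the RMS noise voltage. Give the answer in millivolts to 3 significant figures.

2.61 mV

Span = 37 V.
LSB = 37 V / 2^12 = 9.0332 mV.
RMS of a uniform error over width LSB is LSB/√12 = 2.61 mV.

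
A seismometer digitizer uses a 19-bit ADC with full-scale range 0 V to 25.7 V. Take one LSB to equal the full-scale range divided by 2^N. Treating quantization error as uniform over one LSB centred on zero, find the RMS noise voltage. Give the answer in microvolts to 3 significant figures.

14.2 µV

V_FS = 25.7 V.
One LSB is 25.7 V / 524288 = 49.019 µV.
V_rms = LSB/√12 = 49.019 µV / √12 = 14.2 µV.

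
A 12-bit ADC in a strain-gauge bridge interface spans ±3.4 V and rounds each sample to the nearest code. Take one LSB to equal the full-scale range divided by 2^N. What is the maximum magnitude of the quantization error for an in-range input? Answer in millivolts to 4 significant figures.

The full-scale span is 3.4 − (-3.4) = 6.8 V.
LSB = 6.8 V / 2^12 = 1.66016 mV.
|e|_max = LSB/2 = 0.8301 mV.

0.8301 mV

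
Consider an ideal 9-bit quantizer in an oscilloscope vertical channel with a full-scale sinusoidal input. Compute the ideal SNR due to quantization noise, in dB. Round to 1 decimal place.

6.02(9) + 1.76 = 54.18 + 1.76 = 55.94 dB.

55.9 dB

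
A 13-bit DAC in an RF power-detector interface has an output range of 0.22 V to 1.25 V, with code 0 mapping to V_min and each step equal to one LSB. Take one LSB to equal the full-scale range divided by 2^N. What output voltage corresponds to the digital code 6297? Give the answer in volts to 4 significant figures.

Range = 1.25 − (0.22) = 1.03 V. LSB = 1.03 V / 2^13.
V_out = 0.22 + 6297 × (1.03/8192) V
      = 0.22 V + 0.791737 V = 1.01174 V.

1.012 V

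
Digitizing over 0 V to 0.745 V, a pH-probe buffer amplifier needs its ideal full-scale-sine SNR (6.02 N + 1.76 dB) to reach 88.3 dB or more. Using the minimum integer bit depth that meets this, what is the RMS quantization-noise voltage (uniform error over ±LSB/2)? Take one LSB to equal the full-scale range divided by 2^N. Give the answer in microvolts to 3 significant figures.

6.56 µV

Span = 0.745 V.
Solving 6.02 N ≥ 88.3 − 1.76: N ≥ 14.375. Round up → N = 15.
LSB = 0.745 V ÷ 2^15 = 0.745/32768 V = 22.736 µV.
V_rms = LSB/√12 = 6.56 µV.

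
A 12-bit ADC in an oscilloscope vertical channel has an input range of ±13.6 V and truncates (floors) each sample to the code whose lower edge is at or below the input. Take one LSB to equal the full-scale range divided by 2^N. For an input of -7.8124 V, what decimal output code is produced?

Range = 13.6 − (-13.6) = 27.2 V. LSB = 27.2 V / 2^12 ≈ 6.641 mV.
(V_in − V_min) × 2^12/range = (-7.8124 − (-13.6)) × 4096/27.2 = 871.544.
Floor → code = 871.

871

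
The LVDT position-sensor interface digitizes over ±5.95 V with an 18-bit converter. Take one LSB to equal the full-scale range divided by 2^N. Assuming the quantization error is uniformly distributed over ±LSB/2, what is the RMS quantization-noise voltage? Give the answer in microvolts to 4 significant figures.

The full-scale span is 5.95 − (-5.95) = 11.9 V.
One LSB is 11.9 V / 262144 = 45.3949 µV.
RMS of a uniform error over width LSB is LSB/√12 = 13.10 µV.

13.10 µV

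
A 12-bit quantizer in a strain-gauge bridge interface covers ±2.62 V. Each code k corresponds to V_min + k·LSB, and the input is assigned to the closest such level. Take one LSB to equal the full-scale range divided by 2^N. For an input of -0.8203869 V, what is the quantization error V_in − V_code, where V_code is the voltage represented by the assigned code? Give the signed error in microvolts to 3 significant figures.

Span: 2.62 V − (-2.62 V) = 5.24 V. LSB = 5.24 V / 2^12 ≈ 1.279 mV.
Position in LSBs: (-0.8203869 − (-2.62)) × 4096/5.24 = 1406.7205; rounding gives k = 1407.
Reconstructed level: -2.62 + 1407 × 5.24/4096 V = -0.8200292969 V.
Error = V_in − V_code = -0.8203869 − (-0.8200292969) = −358 µV.

−358 µV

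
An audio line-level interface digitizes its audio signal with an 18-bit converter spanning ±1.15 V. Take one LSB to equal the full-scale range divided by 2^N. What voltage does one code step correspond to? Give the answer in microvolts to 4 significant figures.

8.774 µV

The full-scale span is 1.15 − (-1.15) = 2.3 V.
There are 2^18 = 262144 steps.
Step size = 2.3/262144 V = 8.774 µV.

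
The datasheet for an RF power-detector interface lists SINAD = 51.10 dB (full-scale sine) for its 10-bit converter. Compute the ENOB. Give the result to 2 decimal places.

8.20 bits

Inverting SNR = 6.02 N + 1.76: N_eff = (51.10 − 1.76)/6.02 = 8.1960.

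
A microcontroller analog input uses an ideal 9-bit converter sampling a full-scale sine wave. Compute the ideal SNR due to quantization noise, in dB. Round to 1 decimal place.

Ideal quantization SNR: 6.02 × 9 + 1.76 dB = 55.9 dB.

55.9 dB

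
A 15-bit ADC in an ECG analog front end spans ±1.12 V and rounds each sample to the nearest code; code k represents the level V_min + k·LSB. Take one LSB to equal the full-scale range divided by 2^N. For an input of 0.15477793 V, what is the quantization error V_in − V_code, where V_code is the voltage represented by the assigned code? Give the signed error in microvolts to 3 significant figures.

+12.3 µV

Full-scale range = 1.12 V − (-1.12 V) = 2.24 V. LSB = 2.24 V / 2^15 ≈ 68.36 µV.
(V_in − V_min)/LSB = (0.15477793 − (-1.12)) × 32768/2.24 = 18648.1800 → nearest code k = 18648.
V_code = -1.12 + (18648/32768) × 2.24 = 0.15476562500 V.
V_in − V_code = 0.15477793 − (0.15476562500) = +12.3 µV.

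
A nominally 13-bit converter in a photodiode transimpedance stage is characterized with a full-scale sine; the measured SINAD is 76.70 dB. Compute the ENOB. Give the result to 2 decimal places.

12.45 bits

Inverting SNR = 6.02 N + 1.76: N_eff = (76.70 − 1.76)/6.02 = 12.4485.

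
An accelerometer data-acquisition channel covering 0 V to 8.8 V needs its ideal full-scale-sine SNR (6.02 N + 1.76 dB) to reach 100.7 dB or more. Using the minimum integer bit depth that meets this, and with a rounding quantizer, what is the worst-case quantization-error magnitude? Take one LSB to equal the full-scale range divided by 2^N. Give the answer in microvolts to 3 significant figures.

Full-scale range = 8.8 V.
Required N = ⌈(100.7 − 1.76)/6.02⌉ = ⌈16.435⌉ = 17.
LSB = 8.8 V ÷ 2^17 = 8.8/131072 V = 67.139 µV.
|e|_max = LSB/2 = 33.6 µV.

33.6 µV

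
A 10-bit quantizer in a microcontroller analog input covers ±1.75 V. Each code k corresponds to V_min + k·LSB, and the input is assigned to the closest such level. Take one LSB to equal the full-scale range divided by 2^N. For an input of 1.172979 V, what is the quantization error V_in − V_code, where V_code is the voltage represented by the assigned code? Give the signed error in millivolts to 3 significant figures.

Full-scale range = 1.75 V − (-1.75 V) = 3.5 V. LSB = 3.5 V / 2^10 ≈ 3.418 mV.
(V_in − V_min)/LSB = (1.172979 − (-1.75)) × 1024/3.5 = 855.1801 → nearest code k = 855.
V_code = V_min + k × range/2^10 = -1.75 + 855 × 3.5/1024 = 1.172363281 V.
V_in − V_code = 1.172979 − (1.172363281) = +0.616 mV.

+0.616 mV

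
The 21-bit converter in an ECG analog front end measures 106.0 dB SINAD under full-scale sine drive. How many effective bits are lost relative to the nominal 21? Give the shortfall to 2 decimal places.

3.68 bits

Effective bits = (106.0 − 1.76)/6.02 = 17.3156.
21 − 17.3156 = 3.68 bits below nominal.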